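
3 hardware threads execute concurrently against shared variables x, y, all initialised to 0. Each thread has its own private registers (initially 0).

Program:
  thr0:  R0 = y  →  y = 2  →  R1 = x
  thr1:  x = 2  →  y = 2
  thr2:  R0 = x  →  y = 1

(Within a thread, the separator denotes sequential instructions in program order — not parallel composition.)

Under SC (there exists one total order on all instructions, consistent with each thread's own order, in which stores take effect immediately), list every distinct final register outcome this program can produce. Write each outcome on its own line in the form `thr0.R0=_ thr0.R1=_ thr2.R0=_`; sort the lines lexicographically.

thr0.R0=0 thr0.R1=0 thr2.R0=0
thr0.R0=0 thr0.R1=0 thr2.R0=2
thr0.R0=0 thr0.R1=2 thr2.R0=0
thr0.R0=0 thr0.R1=2 thr2.R0=2
thr0.R0=1 thr0.R1=0 thr2.R0=0
thr0.R0=1 thr0.R1=2 thr2.R0=0
thr0.R0=1 thr0.R1=2 thr2.R0=2
thr0.R0=2 thr0.R1=2 thr2.R0=0
thr0.R0=2 thr0.R1=2 thr2.R0=2

outcome vector order: (thr0.R0,thr0.R1,thr2.R0)
|SC outcomes| = 9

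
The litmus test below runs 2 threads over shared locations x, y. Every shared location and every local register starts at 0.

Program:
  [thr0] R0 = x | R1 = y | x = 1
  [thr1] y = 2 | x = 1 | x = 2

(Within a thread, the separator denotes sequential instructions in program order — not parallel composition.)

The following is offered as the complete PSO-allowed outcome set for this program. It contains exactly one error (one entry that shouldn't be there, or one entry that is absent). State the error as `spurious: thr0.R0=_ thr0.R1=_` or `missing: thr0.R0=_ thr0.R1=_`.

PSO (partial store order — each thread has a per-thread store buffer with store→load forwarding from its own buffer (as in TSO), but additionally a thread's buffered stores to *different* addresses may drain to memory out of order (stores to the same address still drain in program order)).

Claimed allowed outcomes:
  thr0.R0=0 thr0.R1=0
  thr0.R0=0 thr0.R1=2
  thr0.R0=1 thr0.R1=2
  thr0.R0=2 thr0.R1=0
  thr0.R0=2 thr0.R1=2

missing: thr0.R0=1 thr0.R1=0

outcome vector order: (thr0.R0,thr0.R1)
under PSO → 0/0 0/2 1/0 1/2 2/0 2/2
PSO∖claimed = {1/0}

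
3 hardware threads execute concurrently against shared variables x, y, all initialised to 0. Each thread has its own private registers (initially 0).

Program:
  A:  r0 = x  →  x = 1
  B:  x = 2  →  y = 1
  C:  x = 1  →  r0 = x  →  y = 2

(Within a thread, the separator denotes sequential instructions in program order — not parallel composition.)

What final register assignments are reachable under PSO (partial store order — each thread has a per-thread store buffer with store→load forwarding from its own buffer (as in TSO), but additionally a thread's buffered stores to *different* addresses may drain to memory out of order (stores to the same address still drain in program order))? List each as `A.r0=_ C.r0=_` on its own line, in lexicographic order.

A.r0=0 C.r0=1
A.r0=0 C.r0=2
A.r0=1 C.r0=1
A.r0=1 C.r0=2
A.r0=2 C.r0=1
A.r0=2 C.r0=2

outcome vector order: (A.r0,C.r0)
|PSO outcomes| = 6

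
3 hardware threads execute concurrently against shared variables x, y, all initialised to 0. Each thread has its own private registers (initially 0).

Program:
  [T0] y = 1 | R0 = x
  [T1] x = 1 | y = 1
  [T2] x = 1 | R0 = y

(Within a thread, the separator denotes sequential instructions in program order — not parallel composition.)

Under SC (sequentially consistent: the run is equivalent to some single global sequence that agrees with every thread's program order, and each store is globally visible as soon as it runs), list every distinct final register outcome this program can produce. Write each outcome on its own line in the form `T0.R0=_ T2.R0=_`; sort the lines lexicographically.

outcome vector order: (T0.R0,T2.R0)
|SC outcomes| = 3

T0.R0=0 T2.R0=1
T0.R0=1 T2.R0=0
T0.R0=1 T2.R0=1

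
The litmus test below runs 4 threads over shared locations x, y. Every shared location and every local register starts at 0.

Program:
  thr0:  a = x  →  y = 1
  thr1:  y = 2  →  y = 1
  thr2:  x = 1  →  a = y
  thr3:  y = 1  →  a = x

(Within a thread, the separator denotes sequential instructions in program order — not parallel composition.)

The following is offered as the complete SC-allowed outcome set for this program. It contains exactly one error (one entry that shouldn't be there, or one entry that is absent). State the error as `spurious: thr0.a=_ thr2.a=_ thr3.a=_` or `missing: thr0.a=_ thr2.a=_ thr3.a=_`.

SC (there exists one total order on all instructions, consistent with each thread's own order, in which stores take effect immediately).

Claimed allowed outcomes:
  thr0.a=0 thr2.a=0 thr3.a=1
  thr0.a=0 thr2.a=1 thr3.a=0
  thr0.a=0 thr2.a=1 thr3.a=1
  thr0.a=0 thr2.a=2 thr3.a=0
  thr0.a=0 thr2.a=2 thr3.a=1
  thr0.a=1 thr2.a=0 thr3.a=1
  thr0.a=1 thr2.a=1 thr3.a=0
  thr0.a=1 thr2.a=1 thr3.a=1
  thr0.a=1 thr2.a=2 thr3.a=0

missing: thr0.a=1 thr2.a=2 thr3.a=1

outcome vector order: (thr0.a,thr2.a,thr3.a)
[SC] allowed = {0/0/1; 0/1/0; 0/1/1; 0/2/0; 0/2/1; 1/0/1; 1/1/0; 1/1/1; 1/2/0; 1/2/1}
SC∖claimed = {1/2/1}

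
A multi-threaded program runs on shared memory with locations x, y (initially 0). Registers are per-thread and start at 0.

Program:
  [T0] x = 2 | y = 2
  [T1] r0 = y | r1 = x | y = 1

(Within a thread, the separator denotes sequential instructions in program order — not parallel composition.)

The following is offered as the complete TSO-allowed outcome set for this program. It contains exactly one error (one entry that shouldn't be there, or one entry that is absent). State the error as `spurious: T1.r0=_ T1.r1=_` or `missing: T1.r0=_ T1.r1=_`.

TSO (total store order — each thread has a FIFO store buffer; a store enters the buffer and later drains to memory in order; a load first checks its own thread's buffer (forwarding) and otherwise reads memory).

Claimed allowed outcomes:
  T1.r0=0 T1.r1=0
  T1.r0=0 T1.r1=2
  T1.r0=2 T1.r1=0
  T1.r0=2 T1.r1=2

spurious: T1.r0=2 T1.r1=0

outcome vector order: (T1.r0,T1.r1)
under TSO → <0 0>; <0 2>; <2 2>
claimed∖TSO = {<2 0>}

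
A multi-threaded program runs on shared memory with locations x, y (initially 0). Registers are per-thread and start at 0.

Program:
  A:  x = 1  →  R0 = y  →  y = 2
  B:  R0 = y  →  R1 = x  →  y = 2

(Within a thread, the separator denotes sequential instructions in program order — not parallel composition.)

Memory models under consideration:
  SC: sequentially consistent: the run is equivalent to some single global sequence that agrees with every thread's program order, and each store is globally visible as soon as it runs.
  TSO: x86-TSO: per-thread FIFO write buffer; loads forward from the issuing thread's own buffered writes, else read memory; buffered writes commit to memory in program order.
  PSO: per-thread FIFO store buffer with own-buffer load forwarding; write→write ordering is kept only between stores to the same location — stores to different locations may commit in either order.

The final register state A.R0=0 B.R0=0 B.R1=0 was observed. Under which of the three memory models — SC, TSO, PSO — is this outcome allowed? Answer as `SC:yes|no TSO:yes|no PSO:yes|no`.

outcome vector order: (A.R0,B.R0,B.R1)
under SC → 0/0/0; 0/0/1; 0/2/1; 2/0/0; 2/0/1
under TSO → 0/0/0; 0/0/1; 0/2/1; 2/0/0; 2/0/1
under PSO → 0/0/0; 0/0/1; 0/2/0; 0/2/1; 2/0/0; 2/0/1
target 0/0/0 ∈ {SC,TSO,PSO}

SC:yes TSO:yes PSO:yes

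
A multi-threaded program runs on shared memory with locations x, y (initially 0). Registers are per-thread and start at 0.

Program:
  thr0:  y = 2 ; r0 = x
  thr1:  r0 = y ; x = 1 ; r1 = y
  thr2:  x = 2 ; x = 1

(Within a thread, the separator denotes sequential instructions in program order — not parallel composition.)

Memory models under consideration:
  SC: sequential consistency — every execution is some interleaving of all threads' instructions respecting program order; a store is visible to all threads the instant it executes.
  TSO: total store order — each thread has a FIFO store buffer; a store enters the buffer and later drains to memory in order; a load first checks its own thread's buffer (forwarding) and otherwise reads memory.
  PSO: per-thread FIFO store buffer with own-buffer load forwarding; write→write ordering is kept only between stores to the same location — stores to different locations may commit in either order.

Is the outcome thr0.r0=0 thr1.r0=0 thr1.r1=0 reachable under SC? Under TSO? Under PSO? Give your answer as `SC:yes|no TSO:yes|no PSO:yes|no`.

SC:no TSO:yes PSO:yes

outcome vector order: (thr0.r0,thr1.r0,thr1.r1)
SC (8): 002, 022, 100, 102, 122, 200, 202, 222
TSO (9): 000, 002, 022, 100, 102, 122, 200, 202, 222
PSO (9): 000, 002, 022, 100, 102, 122, 200, 202, 222
target 000 ∈ {TSO,PSO}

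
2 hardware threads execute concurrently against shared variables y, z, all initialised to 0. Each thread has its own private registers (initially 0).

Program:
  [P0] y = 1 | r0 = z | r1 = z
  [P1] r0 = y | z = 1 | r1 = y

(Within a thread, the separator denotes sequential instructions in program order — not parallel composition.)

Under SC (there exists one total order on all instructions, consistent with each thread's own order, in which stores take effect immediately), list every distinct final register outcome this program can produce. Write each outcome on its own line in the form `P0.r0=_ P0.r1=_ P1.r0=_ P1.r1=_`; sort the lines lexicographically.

outcome vector order: (P0.r0,P0.r1,P1.r0,P1.r1)
|SC outcomes| = 7

P0.r0=0 P0.r1=0 P1.r0=0 P1.r1=1
P0.r0=0 P0.r1=0 P1.r0=1 P1.r1=1
P0.r0=0 P0.r1=1 P1.r0=0 P1.r1=1
P0.r0=0 P0.r1=1 P1.r0=1 P1.r1=1
P0.r0=1 P0.r1=1 P1.r0=0 P1.r1=0
P0.r0=1 P0.r1=1 P1.r0=0 P1.r1=1
P0.r0=1 P0.r1=1 P1.r0=1 P1.r1=1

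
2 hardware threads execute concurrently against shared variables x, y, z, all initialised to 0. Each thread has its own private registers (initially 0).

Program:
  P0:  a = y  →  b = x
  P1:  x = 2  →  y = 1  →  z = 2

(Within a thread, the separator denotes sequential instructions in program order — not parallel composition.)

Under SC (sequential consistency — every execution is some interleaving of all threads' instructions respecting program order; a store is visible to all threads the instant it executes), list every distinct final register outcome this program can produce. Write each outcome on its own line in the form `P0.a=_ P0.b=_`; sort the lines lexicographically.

outcome vector order: (P0.a,P0.b)
|SC outcomes| = 3

P0.a=0 P0.b=0
P0.a=0 P0.b=2
P0.a=1 P0.b=2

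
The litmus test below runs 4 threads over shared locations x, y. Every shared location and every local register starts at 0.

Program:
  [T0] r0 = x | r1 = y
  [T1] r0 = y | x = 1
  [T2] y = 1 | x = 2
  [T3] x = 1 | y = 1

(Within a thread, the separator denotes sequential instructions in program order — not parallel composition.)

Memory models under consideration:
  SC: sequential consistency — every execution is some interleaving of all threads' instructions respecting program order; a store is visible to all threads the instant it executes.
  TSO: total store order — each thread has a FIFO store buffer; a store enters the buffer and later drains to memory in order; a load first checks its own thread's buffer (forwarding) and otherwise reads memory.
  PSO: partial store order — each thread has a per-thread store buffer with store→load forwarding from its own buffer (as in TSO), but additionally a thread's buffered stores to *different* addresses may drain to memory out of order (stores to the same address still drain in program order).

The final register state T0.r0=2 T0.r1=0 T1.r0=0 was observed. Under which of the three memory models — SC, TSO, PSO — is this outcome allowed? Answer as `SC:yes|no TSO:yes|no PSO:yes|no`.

outcome vector order: (T0.r0,T0.r1,T1.r0)
under SC → 0/0/0, 0/0/1, 0/1/0, 0/1/1, 1/0/0, 1/0/1, 1/1/0, 1/1/1, 2/1/0, 2/1/1
under TSO → 0/0/0, 0/0/1, 0/1/0, 0/1/1, 1/0/0, 1/0/1, 1/1/0, 1/1/1, 2/1/0, 2/1/1
under PSO → 0/0/0, 0/0/1, 0/1/0, 0/1/1, 1/0/0, 1/0/1, 1/1/0, 1/1/1, 2/0/0, 2/0/1, 2/1/0, 2/1/1
target 2/0/0 ∈ {PSO}

SC:no TSO:no PSO:yes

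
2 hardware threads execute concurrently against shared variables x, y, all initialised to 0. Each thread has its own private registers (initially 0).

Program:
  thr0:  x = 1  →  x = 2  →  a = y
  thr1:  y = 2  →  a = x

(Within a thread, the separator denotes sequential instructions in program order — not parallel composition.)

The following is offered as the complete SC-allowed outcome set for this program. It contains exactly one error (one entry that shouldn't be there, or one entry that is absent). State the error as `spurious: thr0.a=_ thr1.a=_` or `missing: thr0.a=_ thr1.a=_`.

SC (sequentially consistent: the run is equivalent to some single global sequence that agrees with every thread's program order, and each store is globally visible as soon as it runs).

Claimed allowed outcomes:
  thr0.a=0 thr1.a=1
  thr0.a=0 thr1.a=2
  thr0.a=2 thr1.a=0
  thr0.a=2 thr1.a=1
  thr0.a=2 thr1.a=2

outcome vector order: (thr0.a,thr1.a)
SC (4): <0 2>, <2 0>, <2 1>, <2 2>
claimed∖SC = {<0 1>}

spurious: thr0.a=0 thr1.a=1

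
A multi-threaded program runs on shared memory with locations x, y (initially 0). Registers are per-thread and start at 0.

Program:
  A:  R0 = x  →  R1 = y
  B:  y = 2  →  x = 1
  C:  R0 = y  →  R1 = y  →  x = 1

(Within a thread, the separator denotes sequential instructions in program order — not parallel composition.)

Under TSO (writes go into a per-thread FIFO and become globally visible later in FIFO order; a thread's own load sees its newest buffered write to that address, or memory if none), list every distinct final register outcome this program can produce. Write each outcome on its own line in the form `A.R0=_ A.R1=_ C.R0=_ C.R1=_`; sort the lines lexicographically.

outcome vector order: (A.R0,A.R1,C.R0,C.R1)
|TSO outcomes| = 10

A.R0=0 A.R1=0 C.R0=0 C.R1=0
A.R0=0 A.R1=0 C.R0=0 C.R1=2
A.R0=0 A.R1=0 C.R0=2 C.R1=2
A.R0=0 A.R1=2 C.R0=0 C.R1=0
A.R0=0 A.R1=2 C.R0=0 C.R1=2
A.R0=0 A.R1=2 C.R0=2 C.R1=2
A.R0=1 A.R1=0 C.R0=0 C.R1=0
A.R0=1 A.R1=2 C.R0=0 C.R1=0
A.R0=1 A.R1=2 C.R0=0 C.R1=2
A.R0=1 A.R1=2 C.R0=2 C.R1=2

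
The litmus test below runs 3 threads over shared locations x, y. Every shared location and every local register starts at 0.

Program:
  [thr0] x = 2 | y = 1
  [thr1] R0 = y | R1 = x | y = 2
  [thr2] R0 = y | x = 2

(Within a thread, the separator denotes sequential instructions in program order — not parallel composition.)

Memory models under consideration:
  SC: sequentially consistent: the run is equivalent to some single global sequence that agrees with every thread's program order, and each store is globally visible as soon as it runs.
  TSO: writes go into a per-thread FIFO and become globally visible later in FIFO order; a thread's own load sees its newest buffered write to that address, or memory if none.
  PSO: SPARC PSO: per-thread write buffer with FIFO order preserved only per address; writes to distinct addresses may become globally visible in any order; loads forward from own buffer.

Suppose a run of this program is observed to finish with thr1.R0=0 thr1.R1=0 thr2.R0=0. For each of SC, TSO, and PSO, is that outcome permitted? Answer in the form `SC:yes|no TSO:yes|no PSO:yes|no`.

outcome vector order: (thr1.R0,thr1.R1,thr2.R0)
under SC → 0/0/0 0/0/1 0/0/2 0/2/0 0/2/1 0/2/2 1/2/0 1/2/1 1/2/2
under TSO → 0/0/0 0/0/1 0/0/2 0/2/0 0/2/1 0/2/2 1/2/0 1/2/1 1/2/2
under PSO → 0/0/0 0/0/1 0/0/2 0/2/0 0/2/1 0/2/2 1/0/0 1/0/1 1/0/2 1/2/0 1/2/1 1/2/2
target 0/0/0 ∈ {SC,TSO,PSO}

SC:yes TSO:yes PSO:yes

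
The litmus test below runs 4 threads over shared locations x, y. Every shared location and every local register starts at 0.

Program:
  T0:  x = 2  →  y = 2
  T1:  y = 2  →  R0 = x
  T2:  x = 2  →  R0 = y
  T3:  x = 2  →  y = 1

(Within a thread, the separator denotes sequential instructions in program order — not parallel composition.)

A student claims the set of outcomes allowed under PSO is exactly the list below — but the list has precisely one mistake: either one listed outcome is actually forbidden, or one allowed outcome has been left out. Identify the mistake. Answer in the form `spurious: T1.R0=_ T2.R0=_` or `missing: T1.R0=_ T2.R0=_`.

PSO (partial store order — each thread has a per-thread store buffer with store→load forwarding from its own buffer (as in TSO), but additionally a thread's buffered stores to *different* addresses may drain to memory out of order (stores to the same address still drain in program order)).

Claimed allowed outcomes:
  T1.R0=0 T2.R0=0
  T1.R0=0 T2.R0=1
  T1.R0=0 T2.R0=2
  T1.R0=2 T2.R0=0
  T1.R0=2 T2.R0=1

outcome vector order: (T1.R0,T2.R0)
[PSO] allowed = {(0,0), (0,1), (0,2), (2,0), (2,1), (2,2)}
PSO∖claimed = {(2,2)}

missing: T1.R0=2 T2.R0=2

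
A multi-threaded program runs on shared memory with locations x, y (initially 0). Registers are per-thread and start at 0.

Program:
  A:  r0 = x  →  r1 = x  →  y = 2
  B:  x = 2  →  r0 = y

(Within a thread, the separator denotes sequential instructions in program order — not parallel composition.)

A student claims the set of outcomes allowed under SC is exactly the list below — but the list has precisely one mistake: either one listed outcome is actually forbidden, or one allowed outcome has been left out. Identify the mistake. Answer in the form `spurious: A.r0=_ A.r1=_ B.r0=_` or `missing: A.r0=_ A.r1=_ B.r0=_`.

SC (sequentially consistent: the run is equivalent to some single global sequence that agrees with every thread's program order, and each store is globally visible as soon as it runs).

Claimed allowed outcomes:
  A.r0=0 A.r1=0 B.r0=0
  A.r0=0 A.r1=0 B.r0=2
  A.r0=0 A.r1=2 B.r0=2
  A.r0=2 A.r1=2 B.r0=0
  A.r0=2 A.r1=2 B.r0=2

missing: A.r0=0 A.r1=2 B.r0=0

outcome vector order: (A.r0,A.r1,B.r0)
[SC] allowed = {0/0/0 0/0/2 0/2/0 0/2/2 2/2/0 2/2/2}
SC∖claimed = {0/2/0}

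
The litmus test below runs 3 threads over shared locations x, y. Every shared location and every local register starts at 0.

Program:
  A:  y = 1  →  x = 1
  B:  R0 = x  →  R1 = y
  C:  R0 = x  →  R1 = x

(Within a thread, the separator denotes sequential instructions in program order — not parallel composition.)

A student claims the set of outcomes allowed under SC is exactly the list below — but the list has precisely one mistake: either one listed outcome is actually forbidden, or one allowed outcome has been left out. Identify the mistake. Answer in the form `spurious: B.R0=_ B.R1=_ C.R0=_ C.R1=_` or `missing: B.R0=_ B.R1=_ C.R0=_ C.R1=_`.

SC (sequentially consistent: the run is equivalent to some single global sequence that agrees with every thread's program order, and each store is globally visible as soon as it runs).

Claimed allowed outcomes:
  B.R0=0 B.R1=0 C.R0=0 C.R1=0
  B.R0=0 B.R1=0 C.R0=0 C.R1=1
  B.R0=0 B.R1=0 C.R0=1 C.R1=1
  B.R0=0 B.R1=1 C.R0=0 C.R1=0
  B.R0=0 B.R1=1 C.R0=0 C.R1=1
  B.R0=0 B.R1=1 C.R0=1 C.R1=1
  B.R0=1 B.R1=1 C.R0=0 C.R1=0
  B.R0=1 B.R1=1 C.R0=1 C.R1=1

outcome vector order: (B.R0,B.R1,C.R0,C.R1)
SC (9): 0000; 0001; 0011; 0100; 0101; 0111; 1100; 1101; 1111
SC∖claimed = {1101}

missing: B.R0=1 B.R1=1 C.R0=0 C.R1=1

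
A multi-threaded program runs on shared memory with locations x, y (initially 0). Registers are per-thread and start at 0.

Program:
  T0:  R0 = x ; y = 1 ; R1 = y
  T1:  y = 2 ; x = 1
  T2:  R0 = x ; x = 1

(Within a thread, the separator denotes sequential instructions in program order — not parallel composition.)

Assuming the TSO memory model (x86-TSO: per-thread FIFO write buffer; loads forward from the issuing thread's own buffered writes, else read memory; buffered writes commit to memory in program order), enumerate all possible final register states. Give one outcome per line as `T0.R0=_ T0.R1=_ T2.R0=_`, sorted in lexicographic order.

outcome vector order: (T0.R0,T0.R1,T2.R0)
|TSO outcomes| = 7

T0.R0=0 T0.R1=1 T2.R0=0
T0.R0=0 T0.R1=1 T2.R0=1
T0.R0=0 T0.R1=2 T2.R0=0
T0.R0=0 T0.R1=2 T2.R0=1
T0.R0=1 T0.R1=1 T2.R0=0
T0.R0=1 T0.R1=1 T2.R0=1
T0.R0=1 T0.R1=2 T2.R0=0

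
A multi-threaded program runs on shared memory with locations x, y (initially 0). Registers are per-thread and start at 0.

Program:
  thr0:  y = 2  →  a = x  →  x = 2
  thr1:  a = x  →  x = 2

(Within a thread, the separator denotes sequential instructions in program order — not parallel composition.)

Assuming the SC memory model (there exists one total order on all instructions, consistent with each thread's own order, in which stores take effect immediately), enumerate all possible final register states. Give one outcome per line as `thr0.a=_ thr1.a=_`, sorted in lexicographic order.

thr0.a=0 thr1.a=0
thr0.a=0 thr1.a=2
thr0.a=2 thr1.a=0

outcome vector order: (thr0.a,thr1.a)
|SC outcomes| = 3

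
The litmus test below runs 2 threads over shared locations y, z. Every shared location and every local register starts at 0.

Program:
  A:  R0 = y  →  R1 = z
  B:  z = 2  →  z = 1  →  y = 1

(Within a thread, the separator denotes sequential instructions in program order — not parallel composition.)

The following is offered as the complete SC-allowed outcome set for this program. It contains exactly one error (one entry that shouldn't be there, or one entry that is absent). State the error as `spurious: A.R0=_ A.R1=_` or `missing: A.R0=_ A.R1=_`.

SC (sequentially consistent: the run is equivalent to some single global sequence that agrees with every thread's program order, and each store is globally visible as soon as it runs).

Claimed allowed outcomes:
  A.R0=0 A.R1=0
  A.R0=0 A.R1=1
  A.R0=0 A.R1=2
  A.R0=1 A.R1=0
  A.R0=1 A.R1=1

spurious: A.R0=1 A.R1=0

outcome vector order: (A.R0,A.R1)
under SC → <0 0>, <0 1>, <0 2>, <1 1>
claimed∖SC = {<1 0>}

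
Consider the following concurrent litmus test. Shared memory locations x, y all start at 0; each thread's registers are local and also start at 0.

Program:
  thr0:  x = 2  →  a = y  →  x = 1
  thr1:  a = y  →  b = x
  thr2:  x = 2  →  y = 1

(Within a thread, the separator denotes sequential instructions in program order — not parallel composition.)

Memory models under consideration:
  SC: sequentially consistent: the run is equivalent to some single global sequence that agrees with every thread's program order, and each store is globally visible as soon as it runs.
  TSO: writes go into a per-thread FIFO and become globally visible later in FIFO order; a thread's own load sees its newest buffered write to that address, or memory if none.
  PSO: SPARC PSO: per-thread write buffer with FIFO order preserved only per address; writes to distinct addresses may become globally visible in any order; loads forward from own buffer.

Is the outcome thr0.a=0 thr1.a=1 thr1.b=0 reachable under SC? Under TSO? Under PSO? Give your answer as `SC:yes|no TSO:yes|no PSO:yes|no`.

SC:no TSO:no PSO:yes

outcome vector order: (thr0.a,thr1.a,thr1.b)
[SC] allowed = {0/0/0 0/0/1 0/0/2 0/1/1 0/1/2 1/0/0 1/0/1 1/0/2 1/1/1 1/1/2}
[TSO] allowed = {0/0/0 0/0/1 0/0/2 0/1/1 0/1/2 1/0/0 1/0/1 1/0/2 1/1/1 1/1/2}
[PSO] allowed = {0/0/0 0/0/1 0/0/2 0/1/0 0/1/1 0/1/2 1/0/0 1/0/1 1/0/2 1/1/0 1/1/1 1/1/2}
target 0/1/0 ∈ {PSO}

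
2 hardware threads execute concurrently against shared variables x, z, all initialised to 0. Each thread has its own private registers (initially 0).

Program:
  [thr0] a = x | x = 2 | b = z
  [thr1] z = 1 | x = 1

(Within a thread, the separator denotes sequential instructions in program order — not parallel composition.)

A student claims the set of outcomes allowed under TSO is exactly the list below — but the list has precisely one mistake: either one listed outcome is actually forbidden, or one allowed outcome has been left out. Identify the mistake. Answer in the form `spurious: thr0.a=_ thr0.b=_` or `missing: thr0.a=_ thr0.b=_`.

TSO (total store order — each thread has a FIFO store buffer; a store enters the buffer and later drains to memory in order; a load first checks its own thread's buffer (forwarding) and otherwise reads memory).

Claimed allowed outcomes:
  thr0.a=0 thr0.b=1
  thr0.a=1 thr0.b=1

missing: thr0.a=0 thr0.b=0

outcome vector order: (thr0.a,thr0.b)
under TSO → (0,0), (0,1), (1,1)
TSO∖claimed = {(0,0)}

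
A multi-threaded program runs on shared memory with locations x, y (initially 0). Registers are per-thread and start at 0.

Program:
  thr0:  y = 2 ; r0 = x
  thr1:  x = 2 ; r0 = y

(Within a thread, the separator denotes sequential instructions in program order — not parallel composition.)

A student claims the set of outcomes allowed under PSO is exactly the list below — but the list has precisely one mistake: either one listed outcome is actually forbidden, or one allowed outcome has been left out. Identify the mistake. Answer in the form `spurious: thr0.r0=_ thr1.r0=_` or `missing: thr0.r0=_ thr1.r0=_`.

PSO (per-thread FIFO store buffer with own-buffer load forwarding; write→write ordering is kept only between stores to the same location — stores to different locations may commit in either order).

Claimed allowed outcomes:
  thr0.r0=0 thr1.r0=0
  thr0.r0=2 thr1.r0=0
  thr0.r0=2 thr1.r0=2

outcome vector order: (thr0.r0,thr1.r0)
PSO (4): 00 02 20 22
PSO∖claimed = {02}

missing: thr0.r0=0 thr1.r0=2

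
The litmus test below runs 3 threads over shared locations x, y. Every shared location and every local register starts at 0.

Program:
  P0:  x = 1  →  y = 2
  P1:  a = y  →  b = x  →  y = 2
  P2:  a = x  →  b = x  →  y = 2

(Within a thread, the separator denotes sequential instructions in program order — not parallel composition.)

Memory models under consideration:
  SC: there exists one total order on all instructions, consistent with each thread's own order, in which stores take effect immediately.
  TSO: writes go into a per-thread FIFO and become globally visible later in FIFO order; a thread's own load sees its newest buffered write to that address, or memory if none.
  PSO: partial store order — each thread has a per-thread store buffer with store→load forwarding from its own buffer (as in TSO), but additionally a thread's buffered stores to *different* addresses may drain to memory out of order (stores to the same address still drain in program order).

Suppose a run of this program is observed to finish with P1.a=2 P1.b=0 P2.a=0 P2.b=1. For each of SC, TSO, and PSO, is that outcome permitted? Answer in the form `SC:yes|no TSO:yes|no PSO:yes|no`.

SC:no TSO:no PSO:yes

outcome vector order: (P1.a,P1.b,P2.a,P2.b)
[SC] allowed = {(0,0,0,0), (0,0,0,1), (0,0,1,1), (0,1,0,0), (0,1,0,1), (0,1,1,1), (2,0,0,0), (2,1,0,0), (2,1,0,1), (2,1,1,1)}
[TSO] allowed = {(0,0,0,0), (0,0,0,1), (0,0,1,1), (0,1,0,0), (0,1,0,1), (0,1,1,1), (2,0,0,0), (2,1,0,0), (2,1,0,1), (2,1,1,1)}
[PSO] allowed = {(0,0,0,0), (0,0,0,1), (0,0,1,1), (0,1,0,0), (0,1,0,1), (0,1,1,1), (2,0,0,0), (2,0,0,1), (2,0,1,1), (2,1,0,0), (2,1,0,1), (2,1,1,1)}
target (2,0,0,1) ∈ {PSO}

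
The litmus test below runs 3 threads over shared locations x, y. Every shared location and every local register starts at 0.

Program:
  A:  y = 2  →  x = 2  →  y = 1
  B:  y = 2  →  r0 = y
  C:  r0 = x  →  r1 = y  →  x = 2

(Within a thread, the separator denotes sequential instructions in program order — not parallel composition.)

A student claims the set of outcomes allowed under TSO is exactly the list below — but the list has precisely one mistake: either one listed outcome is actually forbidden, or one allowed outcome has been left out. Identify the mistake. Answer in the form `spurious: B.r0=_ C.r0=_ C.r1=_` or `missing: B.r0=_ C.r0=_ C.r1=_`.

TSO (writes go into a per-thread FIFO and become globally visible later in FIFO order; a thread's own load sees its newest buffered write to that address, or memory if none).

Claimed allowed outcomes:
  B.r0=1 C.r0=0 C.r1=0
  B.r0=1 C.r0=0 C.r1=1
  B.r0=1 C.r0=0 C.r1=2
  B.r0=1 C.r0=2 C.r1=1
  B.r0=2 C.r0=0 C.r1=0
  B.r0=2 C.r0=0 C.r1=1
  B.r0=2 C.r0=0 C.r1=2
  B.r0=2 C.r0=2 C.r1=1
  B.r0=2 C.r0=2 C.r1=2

missing: B.r0=1 C.r0=2 C.r1=2

outcome vector order: (B.r0,C.r0,C.r1)
TSO (10): 100 101 102 121 122 200 201 202 221 222
TSO∖claimed = {122}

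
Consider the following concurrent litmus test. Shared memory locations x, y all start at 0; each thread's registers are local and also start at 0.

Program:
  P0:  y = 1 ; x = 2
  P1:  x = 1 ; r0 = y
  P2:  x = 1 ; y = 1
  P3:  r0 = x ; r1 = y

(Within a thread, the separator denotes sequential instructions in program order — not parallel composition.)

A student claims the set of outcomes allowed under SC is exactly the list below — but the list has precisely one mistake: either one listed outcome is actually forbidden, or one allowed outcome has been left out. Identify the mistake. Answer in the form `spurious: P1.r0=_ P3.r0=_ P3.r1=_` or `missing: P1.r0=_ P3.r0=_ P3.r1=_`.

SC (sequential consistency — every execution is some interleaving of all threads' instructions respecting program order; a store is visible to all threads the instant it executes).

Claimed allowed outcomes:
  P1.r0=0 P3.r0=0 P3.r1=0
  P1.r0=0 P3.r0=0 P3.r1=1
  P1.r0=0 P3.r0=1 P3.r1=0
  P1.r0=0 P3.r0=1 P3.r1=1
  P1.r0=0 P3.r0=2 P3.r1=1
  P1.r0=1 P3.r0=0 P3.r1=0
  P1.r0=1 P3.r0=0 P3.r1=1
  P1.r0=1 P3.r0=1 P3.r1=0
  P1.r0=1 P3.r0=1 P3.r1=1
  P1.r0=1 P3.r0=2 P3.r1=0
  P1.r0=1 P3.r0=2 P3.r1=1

spurious: P1.r0=1 P3.r0=2 P3.r1=0

outcome vector order: (P1.r0,P3.r0,P3.r1)
under SC → (0,0,0); (0,0,1); (0,1,0); (0,1,1); (0,2,1); (1,0,0); (1,0,1); (1,1,0); (1,1,1); (1,2,1)
claimed∖SC = {(1,2,0)}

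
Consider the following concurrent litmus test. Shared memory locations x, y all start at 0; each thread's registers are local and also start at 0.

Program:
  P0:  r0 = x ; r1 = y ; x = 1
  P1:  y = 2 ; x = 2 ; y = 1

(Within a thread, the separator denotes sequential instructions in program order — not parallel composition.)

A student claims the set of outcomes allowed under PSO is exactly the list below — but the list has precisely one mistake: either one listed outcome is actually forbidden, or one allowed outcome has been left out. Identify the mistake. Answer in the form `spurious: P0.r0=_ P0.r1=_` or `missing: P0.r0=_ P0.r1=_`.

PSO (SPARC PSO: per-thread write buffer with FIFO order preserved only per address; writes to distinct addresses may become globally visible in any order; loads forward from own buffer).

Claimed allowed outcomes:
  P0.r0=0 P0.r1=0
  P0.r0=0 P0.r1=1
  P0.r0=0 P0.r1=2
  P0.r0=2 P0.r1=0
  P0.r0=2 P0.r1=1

missing: P0.r0=2 P0.r1=2

outcome vector order: (P0.r0,P0.r1)
[PSO] allowed = {0/0 0/1 0/2 2/0 2/1 2/2}
PSO∖claimed = {2/2}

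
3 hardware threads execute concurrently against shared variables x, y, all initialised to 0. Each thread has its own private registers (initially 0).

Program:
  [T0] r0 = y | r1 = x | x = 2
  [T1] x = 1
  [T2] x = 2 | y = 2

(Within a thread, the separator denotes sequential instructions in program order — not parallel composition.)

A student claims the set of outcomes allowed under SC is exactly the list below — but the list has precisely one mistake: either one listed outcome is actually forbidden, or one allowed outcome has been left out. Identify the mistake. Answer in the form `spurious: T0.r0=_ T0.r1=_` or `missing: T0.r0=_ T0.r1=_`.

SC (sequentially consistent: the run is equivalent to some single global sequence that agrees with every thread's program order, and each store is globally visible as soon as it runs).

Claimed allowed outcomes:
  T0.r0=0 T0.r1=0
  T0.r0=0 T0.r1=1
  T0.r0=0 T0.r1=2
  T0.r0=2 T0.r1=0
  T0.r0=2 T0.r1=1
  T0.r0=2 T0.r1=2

outcome vector order: (T0.r0,T0.r1)
under SC → (0,0); (0,1); (0,2); (2,1); (2,2)
claimed∖SC = {(2,0)}

spurious: T0.r0=2 T0.r1=0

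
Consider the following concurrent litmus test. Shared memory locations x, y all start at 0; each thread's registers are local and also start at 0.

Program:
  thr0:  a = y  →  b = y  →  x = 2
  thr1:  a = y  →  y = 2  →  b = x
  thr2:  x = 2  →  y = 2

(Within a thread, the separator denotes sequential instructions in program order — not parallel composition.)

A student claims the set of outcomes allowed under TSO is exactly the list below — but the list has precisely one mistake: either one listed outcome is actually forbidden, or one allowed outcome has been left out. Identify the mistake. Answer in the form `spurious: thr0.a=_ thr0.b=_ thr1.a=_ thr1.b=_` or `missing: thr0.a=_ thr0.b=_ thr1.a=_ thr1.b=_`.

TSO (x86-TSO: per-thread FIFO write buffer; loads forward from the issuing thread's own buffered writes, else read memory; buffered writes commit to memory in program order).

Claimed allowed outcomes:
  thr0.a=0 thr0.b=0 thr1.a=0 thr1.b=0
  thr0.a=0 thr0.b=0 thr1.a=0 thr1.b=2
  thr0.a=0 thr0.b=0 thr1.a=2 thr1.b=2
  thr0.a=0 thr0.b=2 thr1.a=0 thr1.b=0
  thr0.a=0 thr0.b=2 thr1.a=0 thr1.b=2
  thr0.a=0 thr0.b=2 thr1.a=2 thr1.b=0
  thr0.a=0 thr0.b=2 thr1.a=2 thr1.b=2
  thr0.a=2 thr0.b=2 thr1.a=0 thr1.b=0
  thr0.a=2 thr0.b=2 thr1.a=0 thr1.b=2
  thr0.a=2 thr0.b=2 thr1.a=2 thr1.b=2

spurious: thr0.a=0 thr0.b=2 thr1.a=2 thr1.b=0

outcome vector order: (thr0.a,thr0.b,thr1.a,thr1.b)
TSO (9): <0 0 0 0>; <0 0 0 2>; <0 0 2 2>; <0 2 0 0>; <0 2 0 2>; <0 2 2 2>; <2 2 0 0>; <2 2 0 2>; <2 2 2 2>
claimed∖TSO = {<0 2 2 0>}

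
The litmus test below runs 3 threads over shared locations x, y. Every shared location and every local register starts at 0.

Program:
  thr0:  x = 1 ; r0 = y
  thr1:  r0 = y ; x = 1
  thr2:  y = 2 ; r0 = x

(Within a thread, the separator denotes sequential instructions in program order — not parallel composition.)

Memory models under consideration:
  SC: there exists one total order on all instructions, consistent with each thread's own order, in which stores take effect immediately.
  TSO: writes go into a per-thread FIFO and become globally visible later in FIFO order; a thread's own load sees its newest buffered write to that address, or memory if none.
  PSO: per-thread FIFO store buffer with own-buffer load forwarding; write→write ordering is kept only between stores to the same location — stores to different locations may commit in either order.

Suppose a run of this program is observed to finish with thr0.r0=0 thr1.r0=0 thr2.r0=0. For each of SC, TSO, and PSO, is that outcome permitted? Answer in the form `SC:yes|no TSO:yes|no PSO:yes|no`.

outcome vector order: (thr0.r0,thr1.r0,thr2.r0)
SC (6): 0/0/1, 0/2/1, 2/0/0, 2/0/1, 2/2/0, 2/2/1
TSO (8): 0/0/0, 0/0/1, 0/2/0, 0/2/1, 2/0/0, 2/0/1, 2/2/0, 2/2/1
PSO (8): 0/0/0, 0/0/1, 0/2/0, 0/2/1, 2/0/0, 2/0/1, 2/2/0, 2/2/1
target 0/0/0 ∈ {TSO,PSO}

SC:no TSO:yes PSO:yes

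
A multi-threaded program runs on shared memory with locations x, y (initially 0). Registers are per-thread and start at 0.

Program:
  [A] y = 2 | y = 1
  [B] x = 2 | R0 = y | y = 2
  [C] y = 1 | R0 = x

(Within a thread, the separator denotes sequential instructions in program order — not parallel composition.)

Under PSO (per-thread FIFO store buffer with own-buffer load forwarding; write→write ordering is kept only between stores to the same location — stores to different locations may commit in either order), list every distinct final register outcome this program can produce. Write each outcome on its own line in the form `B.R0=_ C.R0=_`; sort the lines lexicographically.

B.R0=0 C.R0=0
B.R0=0 C.R0=2
B.R0=1 C.R0=0
B.R0=1 C.R0=2
B.R0=2 C.R0=0
B.R0=2 C.R0=2

outcome vector order: (B.R0,C.R0)
|PSO outcomes| = 6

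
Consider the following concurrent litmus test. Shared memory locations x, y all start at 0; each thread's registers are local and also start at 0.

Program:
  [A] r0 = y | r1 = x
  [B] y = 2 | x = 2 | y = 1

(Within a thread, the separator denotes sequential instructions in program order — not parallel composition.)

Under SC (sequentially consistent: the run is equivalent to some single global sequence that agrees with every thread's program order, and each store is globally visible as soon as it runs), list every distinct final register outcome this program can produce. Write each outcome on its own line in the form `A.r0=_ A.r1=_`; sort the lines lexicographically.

A.r0=0 A.r1=0
A.r0=0 A.r1=2
A.r0=1 A.r1=2
A.r0=2 A.r1=0
A.r0=2 A.r1=2

outcome vector order: (A.r0,A.r1)
|SC outcomes| = 5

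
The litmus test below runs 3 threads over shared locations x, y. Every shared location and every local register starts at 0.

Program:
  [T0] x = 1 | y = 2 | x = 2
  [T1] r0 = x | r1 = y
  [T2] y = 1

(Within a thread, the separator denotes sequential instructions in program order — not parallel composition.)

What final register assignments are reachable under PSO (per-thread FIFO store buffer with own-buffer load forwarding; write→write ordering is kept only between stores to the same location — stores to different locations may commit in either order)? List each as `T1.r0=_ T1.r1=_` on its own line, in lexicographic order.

outcome vector order: (T1.r0,T1.r1)
|PSO outcomes| = 9

T1.r0=0 T1.r1=0
T1.r0=0 T1.r1=1
T1.r0=0 T1.r1=2
T1.r0=1 T1.r1=0
T1.r0=1 T1.r1=1
T1.r0=1 T1.r1=2
T1.r0=2 T1.r1=0
T1.r0=2 T1.r1=1
T1.r0=2 T1.r1=2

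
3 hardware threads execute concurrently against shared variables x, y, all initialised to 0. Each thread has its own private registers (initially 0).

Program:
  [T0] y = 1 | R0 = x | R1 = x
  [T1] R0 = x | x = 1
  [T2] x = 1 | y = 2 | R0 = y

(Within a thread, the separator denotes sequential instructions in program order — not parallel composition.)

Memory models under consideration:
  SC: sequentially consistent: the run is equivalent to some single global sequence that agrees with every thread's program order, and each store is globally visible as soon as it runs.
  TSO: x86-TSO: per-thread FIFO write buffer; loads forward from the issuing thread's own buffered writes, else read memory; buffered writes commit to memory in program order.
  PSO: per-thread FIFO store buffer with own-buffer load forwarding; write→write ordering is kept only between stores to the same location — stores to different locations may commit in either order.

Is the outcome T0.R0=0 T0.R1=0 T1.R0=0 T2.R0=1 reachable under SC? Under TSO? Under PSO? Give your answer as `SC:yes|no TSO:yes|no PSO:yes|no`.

SC:no TSO:yes PSO:yes

outcome vector order: (T0.R0,T0.R1,T1.R0,T2.R0)
under SC → <0 0 0 2>, <0 0 1 2>, <0 1 0 2>, <0 1 1 2>, <1 1 0 1>, <1 1 0 2>, <1 1 1 1>, <1 1 1 2>
under TSO → <0 0 0 1>, <0 0 0 2>, <0 0 1 1>, <0 0 1 2>, <0 1 0 1>, <0 1 0 2>, <0 1 1 1>, <0 1 1 2>, <1 1 0 1>, <1 1 0 2>, <1 1 1 1>, <1 1 1 2>
under PSO → <0 0 0 1>, <0 0 0 2>, <0 0 1 1>, <0 0 1 2>, <0 1 0 1>, <0 1 0 2>, <0 1 1 1>, <0 1 1 2>, <1 1 0 1>, <1 1 0 2>, <1 1 1 1>, <1 1 1 2>
target <0 0 0 1> ∈ {TSO,PSO}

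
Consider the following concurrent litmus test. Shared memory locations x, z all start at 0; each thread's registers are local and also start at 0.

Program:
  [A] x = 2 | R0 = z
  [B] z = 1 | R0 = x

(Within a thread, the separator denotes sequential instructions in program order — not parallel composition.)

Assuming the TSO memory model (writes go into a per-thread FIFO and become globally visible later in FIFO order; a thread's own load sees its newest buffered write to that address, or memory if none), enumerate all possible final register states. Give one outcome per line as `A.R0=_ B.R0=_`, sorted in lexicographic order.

A.R0=0 B.R0=0
A.R0=0 B.R0=2
A.R0=1 B.R0=0
A.R0=1 B.R0=2

outcome vector order: (A.R0,B.R0)
|TSO outcomes| = 4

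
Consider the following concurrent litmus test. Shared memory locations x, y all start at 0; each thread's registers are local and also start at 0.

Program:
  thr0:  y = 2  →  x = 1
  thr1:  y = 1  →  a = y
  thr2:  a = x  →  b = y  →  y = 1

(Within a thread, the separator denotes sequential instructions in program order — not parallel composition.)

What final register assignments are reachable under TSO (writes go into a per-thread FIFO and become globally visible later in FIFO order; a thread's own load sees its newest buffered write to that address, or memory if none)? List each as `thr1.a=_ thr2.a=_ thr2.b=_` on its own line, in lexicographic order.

thr1.a=1 thr2.a=0 thr2.b=0
thr1.a=1 thr2.a=0 thr2.b=1
thr1.a=1 thr2.a=0 thr2.b=2
thr1.a=1 thr2.a=1 thr2.b=1
thr1.a=1 thr2.a=1 thr2.b=2
thr1.a=2 thr2.a=0 thr2.b=0
thr1.a=2 thr2.a=0 thr2.b=1
thr1.a=2 thr2.a=0 thr2.b=2
thr1.a=2 thr2.a=1 thr2.b=2

outcome vector order: (thr1.a,thr2.a,thr2.b)
|TSO outcomes| = 9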